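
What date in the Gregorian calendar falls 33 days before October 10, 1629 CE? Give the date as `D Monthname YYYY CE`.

7 September 1629 CE

Counting 33 days back from JDN 2316323 reaches JDN 2316290, which is 7 September 1629 CE.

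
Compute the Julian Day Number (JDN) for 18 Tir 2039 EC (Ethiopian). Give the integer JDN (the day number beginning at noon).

2468737

Equivalently 26 January 2047 (Gregorian).
JDN 2451545 is 1 January 2000 CE (Gregorian); the target day is +17192 days from there, so JDN = 2468737.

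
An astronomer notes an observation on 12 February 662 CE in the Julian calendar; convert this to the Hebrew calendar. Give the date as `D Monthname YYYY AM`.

18 Adar I 4422 AM

Julian Day Number of the source date = 1962896.
Converting JDN 1962896 to the Hebrew calendar gives 18 Adar I 4422 AM.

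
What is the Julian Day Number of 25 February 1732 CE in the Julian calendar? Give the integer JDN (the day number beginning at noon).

Equivalently 7 March 1732 (Gregorian).
JDN 2299161 is 15 October 1582 CE (Gregorian); the target day is +54565 days from there, so JDN = 2353726.

2353726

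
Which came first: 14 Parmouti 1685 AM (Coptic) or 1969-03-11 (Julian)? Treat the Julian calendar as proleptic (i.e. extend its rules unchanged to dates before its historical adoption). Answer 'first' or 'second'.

Converting both to JDN: 2440334 vs 2440305; the smaller is the second.

second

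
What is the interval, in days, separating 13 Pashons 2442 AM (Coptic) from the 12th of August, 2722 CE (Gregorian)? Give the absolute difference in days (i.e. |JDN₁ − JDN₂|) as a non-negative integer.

JDN of the first date = 2716857.
JDN of the second date = 2715473.
|2715473 − 2716857| = 1384.

1384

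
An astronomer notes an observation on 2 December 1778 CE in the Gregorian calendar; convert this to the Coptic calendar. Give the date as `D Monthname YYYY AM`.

Both dates share Julian Day Number 2370797; in the Coptic calendar that is 25 Hathor 1495 AM.

25 Hathor 1495 AM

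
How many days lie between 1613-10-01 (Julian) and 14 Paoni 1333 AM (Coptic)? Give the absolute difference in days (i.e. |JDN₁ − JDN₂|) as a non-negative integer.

1346

JDN of the first date = 2310480.
JDN of the second date = 2311826.
|2311826 − 2310480| = 1346.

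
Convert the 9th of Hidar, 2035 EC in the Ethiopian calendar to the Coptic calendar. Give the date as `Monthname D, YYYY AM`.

Hathor 9, 1759 AM

The source date corresponds to 18 November 2042 in the Gregorian calendar (JDN 2467207).
That day falls on 9 Hathor 1759 AM in the Coptic calendar.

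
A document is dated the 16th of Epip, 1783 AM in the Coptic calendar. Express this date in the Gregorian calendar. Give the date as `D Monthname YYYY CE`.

23 July 2067 CE

Both dates share Julian Day Number 2476220; in the Gregorian calendar that is 23 July 2067 CE.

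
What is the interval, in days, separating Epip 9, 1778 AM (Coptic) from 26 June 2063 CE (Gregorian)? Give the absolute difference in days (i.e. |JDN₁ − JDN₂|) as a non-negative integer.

First date → JDN 2474387; second date → JDN 2474732.
The interval is |2474387 − 2474732| = 345 days.

345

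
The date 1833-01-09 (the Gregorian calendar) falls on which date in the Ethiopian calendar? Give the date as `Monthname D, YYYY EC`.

Julian Day Number of the source date = 2390558.
Converting JDN 2390558 to the Ethiopian calendar gives 2 Tir 1825 EC.

Tir 2, 1825 EC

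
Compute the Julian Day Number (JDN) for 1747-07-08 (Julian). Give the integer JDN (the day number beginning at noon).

2359338

In the Gregorian calendar the same day is 19 July 1747.
JDN 2451545 is 1 January 2000 CE (Gregorian); the target day is −92207 days from there, so JDN = 2359338.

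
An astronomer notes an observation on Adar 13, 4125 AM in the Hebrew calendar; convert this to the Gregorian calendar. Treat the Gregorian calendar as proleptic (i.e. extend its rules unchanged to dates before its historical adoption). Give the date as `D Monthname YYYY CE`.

22 February 365 CE

Julian Day Number of the source date = 1854426.
Converting JDN 1854426 to the Gregorian calendar gives 22 February 365 CE.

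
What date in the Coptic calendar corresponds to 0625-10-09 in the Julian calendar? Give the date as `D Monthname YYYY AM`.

Julian Day Number of the source date = 1949621.
Converting JDN 1949621 to the Coptic calendar gives 12 Paopi 342 AM.

12 Paopi 342 AM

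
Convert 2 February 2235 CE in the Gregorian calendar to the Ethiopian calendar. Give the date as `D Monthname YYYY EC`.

23 Tir 2227 EC

Julian Day Number of the source date = 2537409.
Converting JDN 2537409 to the Ethiopian calendar gives 23 Tir 2227 EC.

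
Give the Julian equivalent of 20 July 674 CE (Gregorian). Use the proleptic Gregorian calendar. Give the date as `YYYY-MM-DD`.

For dates in this range the Gregorian date is 3 days ahead of the Julian.
20 July 674 Gregorian − 3 days → 17 July 674 Julian.

0674-07-17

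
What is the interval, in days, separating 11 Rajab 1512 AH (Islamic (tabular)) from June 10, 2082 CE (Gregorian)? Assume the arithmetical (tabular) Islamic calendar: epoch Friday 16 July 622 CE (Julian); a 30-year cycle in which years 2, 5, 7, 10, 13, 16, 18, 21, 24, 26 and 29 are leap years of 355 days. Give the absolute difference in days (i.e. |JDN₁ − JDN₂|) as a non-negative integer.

First date → JDN 2484075; second date → JDN 2481656.
The interval is |2484075 − 2481656| = 2419 days.

2419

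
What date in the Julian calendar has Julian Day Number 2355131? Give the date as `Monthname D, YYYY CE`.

JDN 2355131 is 11 January 1736 in the Gregorian calendar.
In the Julian calendar that day is December 31, 1735 CE.

December 31, 1735 CE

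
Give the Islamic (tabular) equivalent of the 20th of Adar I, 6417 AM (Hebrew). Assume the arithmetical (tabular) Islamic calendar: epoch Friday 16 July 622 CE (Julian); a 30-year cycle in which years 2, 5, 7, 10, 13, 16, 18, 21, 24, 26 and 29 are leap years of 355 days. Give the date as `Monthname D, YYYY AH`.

Muharram 20, 2098 AH

Julian Day Number of the source date = 2691566.
Converting JDN 2691566 to the tabular Islamic calendar gives 20 Muharram 2098 AH.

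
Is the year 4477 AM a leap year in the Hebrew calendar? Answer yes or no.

no

Hebrew year 4477 is year 12 of its 19-year Metonic cycle; leap years are at positions 3, 6, 8, 11, 14, 17, 19, so it is a common year (12 months).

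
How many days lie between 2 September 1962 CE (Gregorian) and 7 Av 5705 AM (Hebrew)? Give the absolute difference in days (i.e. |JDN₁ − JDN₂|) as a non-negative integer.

First date → JDN 2437910; second date → JDN 2431654.
The interval is |2437910 − 2431654| = 6256 days.

6256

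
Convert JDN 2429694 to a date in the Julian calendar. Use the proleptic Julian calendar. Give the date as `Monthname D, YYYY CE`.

February 21, 1940 CE

The Gregorian equivalent of JDN 2429694 is 5 March 1940.
In the Julian calendar that day is February 21, 1940 CE.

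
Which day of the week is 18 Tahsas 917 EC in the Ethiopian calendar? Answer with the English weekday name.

Tuesday

In the proleptic Gregorian calendar this is 19 December 924 (JDN 2058897).
2058897 ≡ 1 (mod 7); counting from Monday = 0 gives Tuesday.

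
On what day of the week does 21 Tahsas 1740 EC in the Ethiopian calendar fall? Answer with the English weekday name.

Equivalently 29 December 1747 Gregorian, JDN 2359501.
JDN 2359501 mod 7 = 4, and JDN 0 was a Monday, so this is a Friday.

Friday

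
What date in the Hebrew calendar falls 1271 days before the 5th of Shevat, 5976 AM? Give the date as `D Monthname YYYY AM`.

The starting date is JDN 2530462; 2530462 − 1271 = 2529191.
JDN 2529191 corresponds to 4 Av 5972 AM.

4 Av 5972 AM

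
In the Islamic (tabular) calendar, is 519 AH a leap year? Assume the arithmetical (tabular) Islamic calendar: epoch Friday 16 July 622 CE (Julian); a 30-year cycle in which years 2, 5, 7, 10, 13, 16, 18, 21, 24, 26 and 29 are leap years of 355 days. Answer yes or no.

Year 519 AH is year 9 of its 30-year cycle; leap positions are 2, 5, 7, 10, 13, 16, 18, 21, 24, 26, 29, so it is a common year (354 days).

no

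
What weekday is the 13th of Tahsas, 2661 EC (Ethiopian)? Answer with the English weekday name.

Equivalently 27 December 2668 Gregorian, JDN 2695888.
Since JDN mod 7 = 6 (0 = Monday), the day is Sunday.

Sunday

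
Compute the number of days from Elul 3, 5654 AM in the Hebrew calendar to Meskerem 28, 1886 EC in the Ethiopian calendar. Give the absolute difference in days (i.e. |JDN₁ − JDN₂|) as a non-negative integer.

332

JDN of the first date = 2413076.
JDN of the second date = 2412744.
|2412744 − 2413076| = 332.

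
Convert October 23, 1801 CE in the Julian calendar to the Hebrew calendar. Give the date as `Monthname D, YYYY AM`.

Julian Day Number of the source date = 2379169.
Converting JDN 2379169 to the Hebrew calendar gives 28 Cheshvan 5562 AM.

Cheshvan 28, 5562 AM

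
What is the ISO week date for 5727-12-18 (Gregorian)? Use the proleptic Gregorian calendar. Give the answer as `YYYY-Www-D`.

The weekday is Thursday (ISO weekday 4).
That Thursday belongs to ISO week 51 of ISO year 5727.

5727-W51-4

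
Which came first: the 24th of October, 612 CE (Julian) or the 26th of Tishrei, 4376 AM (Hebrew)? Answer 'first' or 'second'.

Converting both to JDN: 1944888 vs 1945953; the smaller is the first.

first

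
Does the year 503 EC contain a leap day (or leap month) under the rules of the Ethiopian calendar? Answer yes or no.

503 mod 4 = 3; in the Ethiopian calendar a year is leap when year mod 4 = 3, so it is a leap year.

yes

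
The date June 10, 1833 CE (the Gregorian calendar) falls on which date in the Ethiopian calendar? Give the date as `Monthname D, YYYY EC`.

Both dates share Julian Day Number 2390710; in the Ethiopian calendar that is 4 Sene 1825 EC.

Sene 4, 1825 EC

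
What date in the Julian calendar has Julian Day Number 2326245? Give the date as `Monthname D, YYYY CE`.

November 29, 1656 CE

JDN 2326245 is 9 December 1656 in the Gregorian calendar.
In the Julian calendar that day is November 29, 1656 CE.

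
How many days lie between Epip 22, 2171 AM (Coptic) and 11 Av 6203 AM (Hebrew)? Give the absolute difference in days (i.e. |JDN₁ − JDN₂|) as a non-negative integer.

First date → JDN 2617943; second date → JDN 2613567.
The interval is |2617943 − 2613567| = 4376 days.

4376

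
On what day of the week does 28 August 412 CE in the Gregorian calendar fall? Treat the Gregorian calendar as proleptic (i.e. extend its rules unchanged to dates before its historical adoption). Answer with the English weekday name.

Since JDN mod 7 = 1 (0 = Monday), the day is Tuesday.

Tuesday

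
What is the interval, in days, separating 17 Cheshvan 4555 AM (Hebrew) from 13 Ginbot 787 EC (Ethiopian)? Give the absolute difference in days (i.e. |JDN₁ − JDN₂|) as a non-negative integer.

203

JDN of the first date = 2011356.
JDN of the second date = 2011559.
|2011559 − 2011356| = 203.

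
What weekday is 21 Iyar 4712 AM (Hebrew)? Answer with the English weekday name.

Wednesday

In the proleptic Gregorian calendar this is 24 May 952 (JDN 2068915).
2068915 ≡ 2 (mod 7); counting from Monday = 0 gives Wednesday.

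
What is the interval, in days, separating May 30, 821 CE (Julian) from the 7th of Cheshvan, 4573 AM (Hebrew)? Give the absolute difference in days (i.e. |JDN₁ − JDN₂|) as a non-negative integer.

3147

First date → JDN 2021078; second date → JDN 2017931.
The interval is |2021078 − 2017931| = 3147 days.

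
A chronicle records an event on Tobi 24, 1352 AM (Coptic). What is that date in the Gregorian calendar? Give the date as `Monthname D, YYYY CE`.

Both dates share Julian Day Number 2318626; in the Gregorian calendar that is 30 January 1636 CE.

January 30, 1636 CE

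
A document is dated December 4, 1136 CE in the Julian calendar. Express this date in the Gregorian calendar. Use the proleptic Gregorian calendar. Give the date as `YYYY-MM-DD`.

1136-12-11

For dates in this range the Gregorian date is 7 days ahead of the Julian.
4 December 1136 Julian + 7 days → 11 December 1136 Gregorian.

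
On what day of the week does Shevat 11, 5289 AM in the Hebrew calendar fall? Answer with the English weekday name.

Thursday

This is JDN 2279546 (31 January 1529 Gregorian).
JDN 2279546 mod 7 = 3, and JDN 0 was a Monday, so this is a Thursday.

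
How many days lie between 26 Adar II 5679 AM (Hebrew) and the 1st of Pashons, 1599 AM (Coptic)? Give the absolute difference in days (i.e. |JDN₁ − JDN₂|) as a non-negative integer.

JDN of the first date = 2422046.
JDN of the second date = 2408939.
|2408939 − 2422046| = 13107.

13107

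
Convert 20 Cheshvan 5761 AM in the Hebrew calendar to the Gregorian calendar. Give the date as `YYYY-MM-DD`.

Both dates share Julian Day Number 2451867; in the Gregorian calendar that is 18 November 2000 CE.

2000-11-18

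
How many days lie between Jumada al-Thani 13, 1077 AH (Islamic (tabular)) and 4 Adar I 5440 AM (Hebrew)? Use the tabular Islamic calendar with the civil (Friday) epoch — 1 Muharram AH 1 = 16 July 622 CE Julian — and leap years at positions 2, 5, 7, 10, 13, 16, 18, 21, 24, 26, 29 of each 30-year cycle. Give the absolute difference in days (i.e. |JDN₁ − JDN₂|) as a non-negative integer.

First date → JDN 2329899; second date → JDN 2334702.
The interval is |2329899 − 2334702| = 4803 days.

4803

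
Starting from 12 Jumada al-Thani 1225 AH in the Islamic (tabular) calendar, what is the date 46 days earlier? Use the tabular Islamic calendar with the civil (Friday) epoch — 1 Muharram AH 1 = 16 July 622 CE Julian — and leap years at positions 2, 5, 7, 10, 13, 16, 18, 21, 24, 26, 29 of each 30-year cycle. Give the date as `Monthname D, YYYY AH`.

Rabi' al-Thani 25, 1225 AH

Counting 46 days back from JDN 2382344 reaches JDN 2382298, which is Rabi' al-Thani 25, 1225 AH.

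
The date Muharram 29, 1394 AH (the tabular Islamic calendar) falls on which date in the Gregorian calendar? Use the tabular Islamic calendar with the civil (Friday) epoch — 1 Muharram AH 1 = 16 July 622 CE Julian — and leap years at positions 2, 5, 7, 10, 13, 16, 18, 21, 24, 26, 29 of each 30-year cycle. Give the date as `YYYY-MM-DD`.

Julian Day Number of the source date = 2442101.
Converting JDN 2442101 to the Gregorian calendar gives 22 February 1974 CE.

1974-02-22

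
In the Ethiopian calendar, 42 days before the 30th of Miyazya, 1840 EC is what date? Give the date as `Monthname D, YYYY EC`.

Megabit 18, 1840 EC

Counting 42 days back from JDN 2396155 reaches JDN 2396113, which is Megabit 18, 1840 EC.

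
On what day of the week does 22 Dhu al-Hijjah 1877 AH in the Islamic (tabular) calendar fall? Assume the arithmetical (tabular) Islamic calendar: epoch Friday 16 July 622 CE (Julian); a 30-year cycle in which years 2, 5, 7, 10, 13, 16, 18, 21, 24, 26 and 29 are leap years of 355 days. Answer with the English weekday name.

In the Gregorian calendar this is 19 August 2443 (JDN 2613578).
2613578 ≡ 2 (mod 7); counting from Monday = 0 gives Wednesday.

Wednesday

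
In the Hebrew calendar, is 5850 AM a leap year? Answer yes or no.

Hebrew year 5850 is year 17 of its 19-year Metonic cycle; leap years are at positions 3, 6, 8, 11, 14, 17, 19, so it is a leap year (13 months).

yes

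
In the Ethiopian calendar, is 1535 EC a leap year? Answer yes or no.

yes

1535 mod 4 = 3; in the Ethiopian calendar a year is leap when year mod 4 = 3, so it is a leap year.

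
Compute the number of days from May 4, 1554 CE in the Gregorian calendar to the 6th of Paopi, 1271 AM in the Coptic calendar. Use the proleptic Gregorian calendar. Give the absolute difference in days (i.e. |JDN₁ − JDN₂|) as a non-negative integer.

162

First date → JDN 2288770; second date → JDN 2288932.
The interval is |2288770 − 2288932| = 162 days.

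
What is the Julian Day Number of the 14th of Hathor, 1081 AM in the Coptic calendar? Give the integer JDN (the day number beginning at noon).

2219573

In the proleptic Gregorian calendar the same day is 18 November 1364.
JDN 2299161 is 15 October 1582 CE (Gregorian); the target day is −79588 days from there, so JDN = 2219573.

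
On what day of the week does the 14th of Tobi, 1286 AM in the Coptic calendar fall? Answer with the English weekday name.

Monday

Equivalently 19 January 1570 Gregorian, JDN 2294509.
Since JDN mod 7 = 0 (0 = Monday), the day is Monday.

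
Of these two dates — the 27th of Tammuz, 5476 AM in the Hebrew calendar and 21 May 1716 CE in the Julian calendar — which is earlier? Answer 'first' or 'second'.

second

First date → JDN 2348014; second date → JDN 2347968.
JDN 2347968 < JDN 2348014, so the second date is earlier.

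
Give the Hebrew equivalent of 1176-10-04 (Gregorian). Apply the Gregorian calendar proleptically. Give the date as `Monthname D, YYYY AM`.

Both dates share Julian Day Number 2150862; in the Hebrew calendar that is 22 Tishrei 4937 AM.

Tishrei 22, 4937 AM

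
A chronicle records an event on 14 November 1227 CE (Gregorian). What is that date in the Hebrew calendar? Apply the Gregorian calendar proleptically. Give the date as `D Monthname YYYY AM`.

Both dates share Julian Day Number 2169530; in the Hebrew calendar that is 26 Cheshvan 4988 AM.

26 Cheshvan 4988 AM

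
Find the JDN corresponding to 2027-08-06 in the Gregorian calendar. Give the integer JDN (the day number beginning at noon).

JDN 2299161 is 15 October 1582 CE (Gregorian); the target day is +162463 days from there, so JDN = 2461624.

2461624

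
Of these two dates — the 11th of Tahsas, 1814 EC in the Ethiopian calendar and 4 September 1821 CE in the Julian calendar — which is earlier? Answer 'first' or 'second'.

Converting both to JDN: 2386519 vs 2386425; the smaller is the second.

second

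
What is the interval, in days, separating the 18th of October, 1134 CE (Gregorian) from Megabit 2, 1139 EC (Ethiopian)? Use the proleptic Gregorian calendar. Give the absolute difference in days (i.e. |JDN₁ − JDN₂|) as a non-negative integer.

4521

First date → JDN 2135535; second date → JDN 2140056.
The interval is |2135535 − 2140056| = 4521 days.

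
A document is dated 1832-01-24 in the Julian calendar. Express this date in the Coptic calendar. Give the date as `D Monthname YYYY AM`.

Both dates share Julian Day Number 2390219; in the Coptic calendar that is 28 Tobi 1548 AM.

28 Tobi 1548 AM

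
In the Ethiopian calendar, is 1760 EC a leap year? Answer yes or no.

1760 mod 4 = 0; in the Ethiopian calendar a year is leap when year mod 4 = 3, so it is a common year.

no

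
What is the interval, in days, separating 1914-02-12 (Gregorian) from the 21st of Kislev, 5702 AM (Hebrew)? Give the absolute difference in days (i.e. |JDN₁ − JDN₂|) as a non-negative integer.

JDN of the first date = 2420176.
JDN of the second date = 2430340.
|2430340 − 2420176| = 10164.

10164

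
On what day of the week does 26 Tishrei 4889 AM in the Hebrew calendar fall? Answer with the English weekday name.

Saturday

In the proleptic Gregorian calendar this is 29 September 1128 (JDN 2133325).
2133325 ≡ 5 (mod 7); counting from Monday = 0 gives Saturday.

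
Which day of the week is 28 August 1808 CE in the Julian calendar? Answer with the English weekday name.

This is JDN 2381670 (9 September 1808 Gregorian).
JDN 2381670 mod 7 = 4, and JDN 0 was a Monday, so this is a Friday.

Friday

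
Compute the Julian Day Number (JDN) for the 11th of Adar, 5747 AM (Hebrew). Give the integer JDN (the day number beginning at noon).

In the Gregorian calendar the same day is 12 March 1987.
JDN 2451545 is 1 January 2000 CE (Gregorian); the target day is −4678 days from there, so JDN = 2446867.

2446867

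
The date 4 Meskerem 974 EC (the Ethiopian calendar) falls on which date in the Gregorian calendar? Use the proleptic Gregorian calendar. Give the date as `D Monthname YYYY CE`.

6 September 981 CE

Both dates share Julian Day Number 2079612; in the Gregorian calendar that is 6 September 981 CE.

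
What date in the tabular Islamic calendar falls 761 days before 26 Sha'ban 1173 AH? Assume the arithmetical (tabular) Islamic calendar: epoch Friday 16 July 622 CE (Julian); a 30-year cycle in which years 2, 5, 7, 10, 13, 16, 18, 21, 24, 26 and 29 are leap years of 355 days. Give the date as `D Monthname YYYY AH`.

The starting date is JDN 2363990; 2363990 − 761 = 2363229.
JDN 2363229 corresponds to 4 Rajab 1171 AH.

4 Rajab 1171 AH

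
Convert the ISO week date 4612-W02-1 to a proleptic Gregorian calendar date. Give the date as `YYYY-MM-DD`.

ISO week 1 of 4612 is the week containing the first Thursday of 4612.
Week 2, day 1 (Monday) lands on 4612-01-06.

4612-01-06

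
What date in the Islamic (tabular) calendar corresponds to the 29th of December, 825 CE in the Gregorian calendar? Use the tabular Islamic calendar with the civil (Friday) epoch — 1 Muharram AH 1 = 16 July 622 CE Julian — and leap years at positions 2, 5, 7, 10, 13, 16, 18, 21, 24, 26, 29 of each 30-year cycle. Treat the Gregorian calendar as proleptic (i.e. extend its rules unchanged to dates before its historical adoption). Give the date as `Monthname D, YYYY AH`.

Both dates share Julian Day Number 2022748; in the tabular Islamic calendar that is 10 Ramadan 210 AH.

Ramadan 10, 210 AH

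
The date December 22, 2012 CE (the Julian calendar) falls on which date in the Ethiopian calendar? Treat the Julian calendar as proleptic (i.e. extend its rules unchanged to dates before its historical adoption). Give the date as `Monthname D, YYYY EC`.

Both dates share Julian Day Number 2456297; in the Ethiopian calendar that is 26 Tahsas 2005 EC.

Tahsas 26, 2005 EC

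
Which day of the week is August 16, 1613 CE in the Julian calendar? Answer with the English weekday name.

Monday

In the Gregorian calendar this is 26 August 1613 (JDN 2310434).
2310434 ≡ 0 (mod 7); counting from Monday = 0 gives Monday.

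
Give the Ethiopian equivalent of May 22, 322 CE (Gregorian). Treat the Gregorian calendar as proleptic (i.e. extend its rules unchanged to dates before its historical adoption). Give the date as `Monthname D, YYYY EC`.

Ginbot 26, 314 EC

Julian Day Number of the source date = 1838809.
Converting JDN 1838809 to the Ethiopian calendar gives 26 Ginbot 314 EC.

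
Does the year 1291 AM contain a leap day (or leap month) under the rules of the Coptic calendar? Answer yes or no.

1291 mod 4 = 3; in the Coptic calendar a year is leap when year mod 4 = 3, so it is a leap year.

yes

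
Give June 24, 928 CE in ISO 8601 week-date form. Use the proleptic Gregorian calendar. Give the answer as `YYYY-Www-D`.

0928-W26-4

The weekday is Thursday (ISO weekday 4).
That Thursday belongs to ISO week 26 of ISO year 928.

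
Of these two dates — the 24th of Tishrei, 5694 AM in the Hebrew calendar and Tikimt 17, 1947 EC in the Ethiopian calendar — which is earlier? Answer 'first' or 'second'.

Converting both to JDN: 2427360 vs 2435043; the smaller is the first.

first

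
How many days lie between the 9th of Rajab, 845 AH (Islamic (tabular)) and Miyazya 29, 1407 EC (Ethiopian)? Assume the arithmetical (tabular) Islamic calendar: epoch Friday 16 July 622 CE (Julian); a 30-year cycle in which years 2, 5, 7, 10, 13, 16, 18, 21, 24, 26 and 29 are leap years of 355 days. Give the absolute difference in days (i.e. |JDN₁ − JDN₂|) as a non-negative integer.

9710

JDN of the first date = 2247710.
JDN of the second date = 2238000.
|2238000 − 2247710| = 9710.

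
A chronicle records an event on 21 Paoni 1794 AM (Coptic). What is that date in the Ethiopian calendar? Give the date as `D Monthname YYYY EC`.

21 Sene 2070 EC

Julian Day Number of the source date = 2480213.
Converting JDN 2480213 to the Ethiopian calendar gives 21 Sene 2070 EC.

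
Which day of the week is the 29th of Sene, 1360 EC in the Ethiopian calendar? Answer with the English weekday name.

Friday

Equivalently 1 July 1368 Gregorian, JDN 2220894.
Since JDN mod 7 = 4 (0 = Monday), the day is Friday.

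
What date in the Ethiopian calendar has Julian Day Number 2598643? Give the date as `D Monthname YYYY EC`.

JDN 2598643 is 28 September 2402 in the Gregorian calendar.
In the Ethiopian calendar that day is 15 Meskerem 2395 EC.

15 Meskerem 2395 EC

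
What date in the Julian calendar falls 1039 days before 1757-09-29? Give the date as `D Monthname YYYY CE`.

25 November 1754 CE

Counting 1039 days back from JDN 2363074 reaches JDN 2362035, which is 25 November 1754 CE.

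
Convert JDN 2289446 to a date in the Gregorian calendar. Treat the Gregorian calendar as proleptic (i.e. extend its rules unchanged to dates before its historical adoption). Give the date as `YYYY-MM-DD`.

1556-03-10

Counting from JDN 2299161 = 15 Oct 1582 gives an offset of -9715 days.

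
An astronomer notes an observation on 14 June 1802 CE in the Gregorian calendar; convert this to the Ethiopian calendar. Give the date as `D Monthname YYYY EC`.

8 Sene 1794 EC

Julian Day Number of the source date = 2379391.
Converting JDN 2379391 to the Ethiopian calendar gives 8 Sene 1794 EC.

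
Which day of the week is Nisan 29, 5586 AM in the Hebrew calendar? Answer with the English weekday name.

Saturday

In the Gregorian calendar this is 6 May 1826 (JDN 2388118).
Since JDN mod 7 = 5 (0 = Monday), the day is Saturday.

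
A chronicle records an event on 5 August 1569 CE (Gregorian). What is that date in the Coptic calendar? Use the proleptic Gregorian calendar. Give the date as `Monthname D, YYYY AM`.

Julian Day Number of the source date = 2294342.
Converting JDN 2294342 to the Coptic calendar gives 2 Mesori 1285 AM.

Mesori 2, 1285 AM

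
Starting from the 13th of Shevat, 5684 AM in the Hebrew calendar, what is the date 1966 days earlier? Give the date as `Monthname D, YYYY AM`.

Elul 24, 5678 AM

The starting date is JDN 2423804; 2423804 − 1966 = 2421838.
JDN 2421838 corresponds to Elul 24, 5678 AM.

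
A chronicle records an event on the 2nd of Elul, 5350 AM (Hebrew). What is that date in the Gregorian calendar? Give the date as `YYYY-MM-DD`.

Both dates share Julian Day Number 2302039; in the Gregorian calendar that is 1 September 1590 CE.

1590-09-01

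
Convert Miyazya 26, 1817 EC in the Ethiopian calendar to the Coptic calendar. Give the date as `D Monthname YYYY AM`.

Both dates share Julian Day Number 2387750; in the Coptic calendar that is 26 Parmouti 1541 AM.

26 Parmouti 1541 AM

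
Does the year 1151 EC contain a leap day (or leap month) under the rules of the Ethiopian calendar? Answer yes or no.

1151 mod 4 = 3; in the Ethiopian calendar a year is leap when year mod 4 = 3, so it is a leap year.

yes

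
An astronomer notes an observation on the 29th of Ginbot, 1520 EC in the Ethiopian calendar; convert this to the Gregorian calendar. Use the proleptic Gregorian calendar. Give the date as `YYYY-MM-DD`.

1528-06-03

Both dates share Julian Day Number 2279304; in the Gregorian calendar that is 3 June 1528 CE.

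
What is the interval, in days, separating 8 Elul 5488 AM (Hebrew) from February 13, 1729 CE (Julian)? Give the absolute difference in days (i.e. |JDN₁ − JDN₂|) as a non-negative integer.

JDN of the first date = 2352424.
JDN of the second date = 2352619.
|2352619 − 2352424| = 195.

195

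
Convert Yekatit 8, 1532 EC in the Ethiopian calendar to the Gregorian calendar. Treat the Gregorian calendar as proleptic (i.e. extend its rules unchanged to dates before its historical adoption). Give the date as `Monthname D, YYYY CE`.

Both dates share Julian Day Number 2283576; in the Gregorian calendar that is 13 February 1540 CE.

February 13, 1540 CE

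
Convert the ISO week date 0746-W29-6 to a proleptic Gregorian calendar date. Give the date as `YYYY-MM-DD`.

ISO week 1 of 746 is the week containing the first Thursday of 746.
Week 29, day 6 (Saturday) lands on 0746-07-20.

0746-07-20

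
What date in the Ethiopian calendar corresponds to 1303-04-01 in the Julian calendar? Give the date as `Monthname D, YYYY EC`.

The source date corresponds to 9 April 1303 in the proleptic Gregorian calendar (JDN 2197069).
That day falls on 6 Miyazya 1295 EC in the Ethiopian calendar.

Miyazya 6, 1295 EC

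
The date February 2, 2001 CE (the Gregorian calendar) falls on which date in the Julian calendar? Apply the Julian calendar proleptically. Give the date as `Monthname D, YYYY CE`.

The Julian–Gregorian offset here is 13 days (Julian trailing).
2 February 2001 Gregorian − 13 days → 20 January 2001 Julian.

January 20, 2001 CE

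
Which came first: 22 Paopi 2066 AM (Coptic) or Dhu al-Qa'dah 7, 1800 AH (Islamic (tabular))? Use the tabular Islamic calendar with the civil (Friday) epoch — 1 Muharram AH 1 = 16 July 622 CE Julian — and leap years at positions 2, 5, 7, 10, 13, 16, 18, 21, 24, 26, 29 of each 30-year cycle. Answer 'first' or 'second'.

first

Converting both to JDN: 2579322 vs 2586247; the smaller is the first.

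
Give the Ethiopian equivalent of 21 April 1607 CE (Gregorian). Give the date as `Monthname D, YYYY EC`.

Both dates share Julian Day Number 2308115; in the Ethiopian calendar that is 16 Miyazya 1599 EC.

Miyazya 16, 1599 EC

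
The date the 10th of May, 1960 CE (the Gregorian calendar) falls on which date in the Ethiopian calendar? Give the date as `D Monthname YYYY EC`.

Julian Day Number of the source date = 2437065.
Converting JDN 2437065 to the Ethiopian calendar gives 2 Ginbot 1952 EC.

2 Ginbot 1952 EC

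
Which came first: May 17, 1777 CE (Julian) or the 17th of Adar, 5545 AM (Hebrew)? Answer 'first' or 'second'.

First date → JDN 2370244; second date → JDN 2373076.
JDN 2370244 < JDN 2373076, so the first date is earlier.

first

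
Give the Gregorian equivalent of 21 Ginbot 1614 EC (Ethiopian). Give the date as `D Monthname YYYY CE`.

Julian Day Number of the source date = 2313629.
Converting JDN 2313629 to the Gregorian calendar gives 26 May 1622 CE.

26 May 1622 CE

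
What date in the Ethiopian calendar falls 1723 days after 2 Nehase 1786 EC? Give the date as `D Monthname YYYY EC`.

19 Miyazya 1791 EC

JDN of 2 Nehase 1786 EC = 2376523.
2376523 + 1723 = 2378246.
JDN 2378246 in the Ethiopian calendar is 19 Miyazya 1791 EC.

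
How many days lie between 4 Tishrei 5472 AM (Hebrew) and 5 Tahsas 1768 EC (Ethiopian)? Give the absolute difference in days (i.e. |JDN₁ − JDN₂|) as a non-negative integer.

JDN of the first date = 2346249.
JDN of the second date = 2369712.
|2369712 − 2346249| = 23463.

23463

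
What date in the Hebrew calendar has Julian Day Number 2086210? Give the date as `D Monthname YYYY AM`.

12 Tishrei 4760 AM

JDN 2086210 is 30 September 999 in the proleptic Gregorian calendar.
In the Hebrew calendar that day is 12 Tishrei 4760 AM.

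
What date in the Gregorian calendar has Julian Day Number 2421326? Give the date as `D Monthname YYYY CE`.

7 April 1917 CE

JDN 2451545 is 1 Jan 2000; 2421326 is −30219 days from there.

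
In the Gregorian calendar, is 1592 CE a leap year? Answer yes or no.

1592 is divisible by 4 and not by 100, so it is a leap year.

yes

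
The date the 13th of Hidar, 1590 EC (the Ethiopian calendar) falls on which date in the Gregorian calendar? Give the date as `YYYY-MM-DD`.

Julian Day Number of the source date = 2304675.
Converting JDN 2304675 to the Gregorian calendar gives 19 November 1597 CE.

1597-11-19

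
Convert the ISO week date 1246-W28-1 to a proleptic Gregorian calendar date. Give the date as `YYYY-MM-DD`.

1246-07-09

ISO week 1 of 1246 is the week containing the first Thursday of 1246.
Week 28, day 1 (Monday) lands on 1246-07-09.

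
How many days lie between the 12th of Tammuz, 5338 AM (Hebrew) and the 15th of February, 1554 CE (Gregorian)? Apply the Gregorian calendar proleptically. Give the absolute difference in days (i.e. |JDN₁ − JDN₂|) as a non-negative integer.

JDN of the first date = 2297590.
JDN of the second date = 2288692.
|2288692 − 2297590| = 8898.

8898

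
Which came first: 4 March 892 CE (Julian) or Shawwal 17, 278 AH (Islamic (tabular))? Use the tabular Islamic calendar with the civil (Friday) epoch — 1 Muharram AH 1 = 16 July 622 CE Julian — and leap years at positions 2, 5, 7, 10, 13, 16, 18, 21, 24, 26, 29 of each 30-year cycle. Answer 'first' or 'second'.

Converting both to JDN: 2046924 vs 2046882; the smaller is the second.

second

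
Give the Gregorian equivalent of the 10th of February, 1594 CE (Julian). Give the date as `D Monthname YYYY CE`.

20 February 1594 CE

The Julian–Gregorian offset here is 10 days (Julian trailing).
10 February 1594 Julian + 10 days → 20 February 1594 Gregorian.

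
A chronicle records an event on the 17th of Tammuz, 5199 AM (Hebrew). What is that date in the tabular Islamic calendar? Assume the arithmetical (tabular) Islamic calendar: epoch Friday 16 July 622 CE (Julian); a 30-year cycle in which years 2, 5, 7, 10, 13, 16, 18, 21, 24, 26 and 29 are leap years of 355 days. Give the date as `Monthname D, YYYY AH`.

Muharram 17, 843 AH

Julian Day Number of the source date = 2246833.
Converting JDN 2246833 to the tabular Islamic calendar gives 17 Muharram 843 AH.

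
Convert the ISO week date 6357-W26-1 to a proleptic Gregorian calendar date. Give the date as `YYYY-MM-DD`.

6357-06-24

ISO week 1 of 6357 is the week containing the first Thursday of 6357.
Week 26, day 1 (Monday) lands on 6357-06-24.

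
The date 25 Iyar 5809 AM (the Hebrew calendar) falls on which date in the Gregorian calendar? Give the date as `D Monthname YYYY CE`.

27 May 2049 CE

Both dates share Julian Day Number 2469589; in the Gregorian calendar that is 27 May 2049 CE.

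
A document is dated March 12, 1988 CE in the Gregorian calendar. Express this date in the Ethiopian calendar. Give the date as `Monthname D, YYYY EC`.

Both dates share Julian Day Number 2447233; in the Ethiopian calendar that is 3 Megabit 1980 EC.

Megabit 3, 1980 EC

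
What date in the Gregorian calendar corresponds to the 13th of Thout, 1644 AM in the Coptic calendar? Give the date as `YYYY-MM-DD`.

1927-09-24

Both dates share Julian Day Number 2425148; in the Gregorian calendar that is 24 September 1927 CE.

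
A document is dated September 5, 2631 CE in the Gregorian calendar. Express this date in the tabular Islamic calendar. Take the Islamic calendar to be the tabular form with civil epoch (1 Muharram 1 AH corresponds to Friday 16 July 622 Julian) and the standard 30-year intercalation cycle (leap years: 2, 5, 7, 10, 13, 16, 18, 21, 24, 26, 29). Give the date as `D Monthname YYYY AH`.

Both dates share Julian Day Number 2682260; in the tabular Islamic calendar that is 16 Shawwal 2071 AH.

16 Shawwal 2071 AH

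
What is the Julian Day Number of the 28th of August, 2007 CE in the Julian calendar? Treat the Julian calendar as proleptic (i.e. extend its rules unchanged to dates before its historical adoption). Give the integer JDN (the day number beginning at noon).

2454354

In the Gregorian calendar the same day is 10 September 2007.
JDN 2451545 is 1 January 2000 CE (Gregorian); the target day is +2809 days from there, so JDN = 2454354.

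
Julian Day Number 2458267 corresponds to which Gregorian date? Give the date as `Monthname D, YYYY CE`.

Counting from JDN 2299161 = 15 Oct 1582 gives an offset of 159106 days.

May 28, 2018 CE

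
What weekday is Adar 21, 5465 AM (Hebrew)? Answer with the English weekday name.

This is JDN 2343874 (17 March 1705 Gregorian).
Since JDN mod 7 = 1 (0 = Monday), the day is Tuesday.

Tuesday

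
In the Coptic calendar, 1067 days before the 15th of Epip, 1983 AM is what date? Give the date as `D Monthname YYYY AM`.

13 Mesori 1980 AM

JDN of the 15th of Epip, 1983 AM = 2549269.
2549269 − 1067 = 2548202.
JDN 2548202 in the Coptic calendar is 13 Mesori 1980 AM.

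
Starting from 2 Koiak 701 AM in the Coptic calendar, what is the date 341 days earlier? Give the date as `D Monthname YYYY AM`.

26 Koiak 700 AM

Counting 341 days back from JDN 2080796 reaches JDN 2080455, which is 26 Koiak 700 AM.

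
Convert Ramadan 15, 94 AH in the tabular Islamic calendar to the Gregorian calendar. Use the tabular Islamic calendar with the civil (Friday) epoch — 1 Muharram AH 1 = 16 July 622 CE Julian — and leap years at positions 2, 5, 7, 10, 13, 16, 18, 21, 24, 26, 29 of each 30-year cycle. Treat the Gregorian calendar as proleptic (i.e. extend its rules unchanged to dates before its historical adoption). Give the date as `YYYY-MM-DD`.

0713-06-18

Both dates share Julian Day Number 1981646; in the Gregorian calendar that is 18 June 713 CE.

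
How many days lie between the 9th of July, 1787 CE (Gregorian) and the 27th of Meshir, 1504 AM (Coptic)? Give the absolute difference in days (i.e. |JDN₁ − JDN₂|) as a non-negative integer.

239

JDN of the first date = 2373938.
JDN of the second date = 2374177.
|2374177 − 2373938| = 239.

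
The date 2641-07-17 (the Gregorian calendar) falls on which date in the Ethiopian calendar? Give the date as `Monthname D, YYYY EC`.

Hamle 5, 2633 EC

Julian Day Number of the source date = 2685863.
Converting JDN 2685863 to the Ethiopian calendar gives 5 Hamle 2633 EC.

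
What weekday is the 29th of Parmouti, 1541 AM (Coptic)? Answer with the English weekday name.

Friday

This is JDN 2387753 (6 May 1825 Gregorian).
2387753 ≡ 4 (mod 7); counting from Monday = 0 gives Friday.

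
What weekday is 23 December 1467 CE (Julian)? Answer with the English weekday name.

Wednesday

This is JDN 2257236 (1 January 1468 Gregorian).
2257236 ≡ 2 (mod 7); counting from Monday = 0 gives Wednesday.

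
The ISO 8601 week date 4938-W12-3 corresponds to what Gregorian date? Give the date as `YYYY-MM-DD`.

4938-03-19

ISO week 1 of 4938 is the week containing the first Thursday of 4938.
Week 12, day 3 (Wednesday) lands on 4938-03-19.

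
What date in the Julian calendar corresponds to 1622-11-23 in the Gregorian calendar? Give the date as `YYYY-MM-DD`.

1622-11-13

For dates in this range the Gregorian date is 10 days ahead of the Julian.
23 November 1622 Gregorian − 10 days → 13 November 1622 Julian.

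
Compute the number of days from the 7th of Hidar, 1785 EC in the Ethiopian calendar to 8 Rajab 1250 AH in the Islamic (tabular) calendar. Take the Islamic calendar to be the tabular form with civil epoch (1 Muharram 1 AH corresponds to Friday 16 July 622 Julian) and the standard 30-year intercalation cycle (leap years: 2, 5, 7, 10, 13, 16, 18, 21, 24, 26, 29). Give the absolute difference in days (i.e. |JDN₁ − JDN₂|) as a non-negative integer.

15335

First date → JDN 2375893; second date → JDN 2391228.
The interval is |2375893 − 2391228| = 15335 days.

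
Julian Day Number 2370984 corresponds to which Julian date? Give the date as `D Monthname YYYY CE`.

JDN 2370984 is 7 June 1779 in the Gregorian calendar.
In the Julian calendar that day is 27 May 1779 CE.

27 May 1779 CE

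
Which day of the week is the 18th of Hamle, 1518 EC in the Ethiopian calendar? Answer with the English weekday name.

Thursday

This is JDN 2278622 (22 July 1526 Gregorian).
2278622 ≡ 3 (mod 7); counting from Monday = 0 gives Thursday.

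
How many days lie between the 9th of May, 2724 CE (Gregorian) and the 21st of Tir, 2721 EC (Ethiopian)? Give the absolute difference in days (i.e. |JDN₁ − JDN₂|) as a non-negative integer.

1732

JDN of the first date = 2716109.
JDN of the second date = 2717841.
|2717841 − 2716109| = 1732.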